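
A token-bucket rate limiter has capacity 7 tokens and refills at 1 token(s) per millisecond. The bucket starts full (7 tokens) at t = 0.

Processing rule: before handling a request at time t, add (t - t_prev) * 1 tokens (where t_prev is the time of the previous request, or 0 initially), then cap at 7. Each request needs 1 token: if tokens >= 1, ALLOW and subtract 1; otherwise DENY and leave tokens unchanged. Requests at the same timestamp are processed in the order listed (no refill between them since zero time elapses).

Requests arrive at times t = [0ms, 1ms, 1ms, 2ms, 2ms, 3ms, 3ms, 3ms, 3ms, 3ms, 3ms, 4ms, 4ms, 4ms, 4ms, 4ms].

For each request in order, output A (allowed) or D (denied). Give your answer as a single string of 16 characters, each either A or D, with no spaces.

Answer: AAAAAAAAAADADDDD

Derivation:
Simulating step by step:
  req#1 t=0ms: ALLOW
  req#2 t=1ms: ALLOW
  req#3 t=1ms: ALLOW
  req#4 t=2ms: ALLOW
  req#5 t=2ms: ALLOW
  req#6 t=3ms: ALLOW
  req#7 t=3ms: ALLOW
  req#8 t=3ms: ALLOW
  req#9 t=3ms: ALLOW
  req#10 t=3ms: ALLOW
  req#11 t=3ms: DENY
  req#12 t=4ms: ALLOW
  req#13 t=4ms: DENY
  req#14 t=4ms: DENY
  req#15 t=4ms: DENY
  req#16 t=4ms: DENY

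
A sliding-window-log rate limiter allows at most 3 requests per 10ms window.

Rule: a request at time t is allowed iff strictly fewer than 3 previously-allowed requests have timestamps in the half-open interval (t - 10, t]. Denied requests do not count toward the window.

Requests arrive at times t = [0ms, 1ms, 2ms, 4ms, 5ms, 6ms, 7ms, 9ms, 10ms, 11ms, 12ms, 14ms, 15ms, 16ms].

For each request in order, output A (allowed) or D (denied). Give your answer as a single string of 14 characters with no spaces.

Tracking allowed requests in the window:
  req#1 t=0ms: ALLOW
  req#2 t=1ms: ALLOW
  req#3 t=2ms: ALLOW
  req#4 t=4ms: DENY
  req#5 t=5ms: DENY
  req#6 t=6ms: DENY
  req#7 t=7ms: DENY
  req#8 t=9ms: DENY
  req#9 t=10ms: ALLOW
  req#10 t=11ms: ALLOW
  req#11 t=12ms: ALLOW
  req#12 t=14ms: DENY
  req#13 t=15ms: DENY
  req#14 t=16ms: DENY

Answer: AAADDDDDAAADDD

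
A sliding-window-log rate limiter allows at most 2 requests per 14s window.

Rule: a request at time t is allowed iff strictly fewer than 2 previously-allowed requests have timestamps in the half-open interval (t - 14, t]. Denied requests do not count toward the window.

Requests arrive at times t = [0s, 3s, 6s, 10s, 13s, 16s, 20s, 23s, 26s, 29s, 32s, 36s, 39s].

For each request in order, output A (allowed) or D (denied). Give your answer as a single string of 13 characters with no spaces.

Tracking allowed requests in the window:
  req#1 t=0s: ALLOW
  req#2 t=3s: ALLOW
  req#3 t=6s: DENY
  req#4 t=10s: DENY
  req#5 t=13s: DENY
  req#6 t=16s: ALLOW
  req#7 t=20s: ALLOW
  req#8 t=23s: DENY
  req#9 t=26s: DENY
  req#10 t=29s: DENY
  req#11 t=32s: ALLOW
  req#12 t=36s: ALLOW
  req#13 t=39s: DENY

Answer: AADDDAADDDAAD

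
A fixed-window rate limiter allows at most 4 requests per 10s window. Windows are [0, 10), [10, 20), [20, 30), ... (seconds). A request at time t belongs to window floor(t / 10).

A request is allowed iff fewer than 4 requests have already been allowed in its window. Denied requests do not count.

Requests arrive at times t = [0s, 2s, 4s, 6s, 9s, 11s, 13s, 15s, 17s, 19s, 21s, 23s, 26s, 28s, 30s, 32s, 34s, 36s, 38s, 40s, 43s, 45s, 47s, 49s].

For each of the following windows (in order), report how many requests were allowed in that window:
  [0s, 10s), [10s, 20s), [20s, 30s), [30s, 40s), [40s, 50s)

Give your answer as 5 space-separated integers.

Answer: 4 4 4 4 4

Derivation:
Processing requests:
  req#1 t=0s (window 0): ALLOW
  req#2 t=2s (window 0): ALLOW
  req#3 t=4s (window 0): ALLOW
  req#4 t=6s (window 0): ALLOW
  req#5 t=9s (window 0): DENY
  req#6 t=11s (window 1): ALLOW
  req#7 t=13s (window 1): ALLOW
  req#8 t=15s (window 1): ALLOW
  req#9 t=17s (window 1): ALLOW
  req#10 t=19s (window 1): DENY
  req#11 t=21s (window 2): ALLOW
  req#12 t=23s (window 2): ALLOW
  req#13 t=26s (window 2): ALLOW
  req#14 t=28s (window 2): ALLOW
  req#15 t=30s (window 3): ALLOW
  req#16 t=32s (window 3): ALLOW
  req#17 t=34s (window 3): ALLOW
  req#18 t=36s (window 3): ALLOW
  req#19 t=38s (window 3): DENY
  req#20 t=40s (window 4): ALLOW
  req#21 t=43s (window 4): ALLOW
  req#22 t=45s (window 4): ALLOW
  req#23 t=47s (window 4): ALLOW
  req#24 t=49s (window 4): DENY

Allowed counts by window: 4 4 4 4 4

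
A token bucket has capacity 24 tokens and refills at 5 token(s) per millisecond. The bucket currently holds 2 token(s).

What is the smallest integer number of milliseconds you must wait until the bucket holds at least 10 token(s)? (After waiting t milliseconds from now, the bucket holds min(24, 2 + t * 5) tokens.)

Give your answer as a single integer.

Answer: 2

Derivation:
Need 2 + t * 5 >= 10, so t >= 8/5.
Smallest integer t = ceil(8/5) = 2.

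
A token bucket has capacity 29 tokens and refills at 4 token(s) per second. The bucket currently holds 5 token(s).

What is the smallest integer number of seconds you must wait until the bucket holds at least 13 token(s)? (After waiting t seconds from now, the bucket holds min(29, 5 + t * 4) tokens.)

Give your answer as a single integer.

Answer: 2

Derivation:
Need 5 + t * 4 >= 13, so t >= 8/4.
Smallest integer t = ceil(8/4) = 2.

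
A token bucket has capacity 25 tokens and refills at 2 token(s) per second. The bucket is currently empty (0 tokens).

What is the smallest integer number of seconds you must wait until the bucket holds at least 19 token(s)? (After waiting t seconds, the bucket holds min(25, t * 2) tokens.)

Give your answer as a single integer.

Answer: 10

Derivation:
Need t * 2 >= 19, so t >= 19/2.
Smallest integer t = ceil(19/2) = 10.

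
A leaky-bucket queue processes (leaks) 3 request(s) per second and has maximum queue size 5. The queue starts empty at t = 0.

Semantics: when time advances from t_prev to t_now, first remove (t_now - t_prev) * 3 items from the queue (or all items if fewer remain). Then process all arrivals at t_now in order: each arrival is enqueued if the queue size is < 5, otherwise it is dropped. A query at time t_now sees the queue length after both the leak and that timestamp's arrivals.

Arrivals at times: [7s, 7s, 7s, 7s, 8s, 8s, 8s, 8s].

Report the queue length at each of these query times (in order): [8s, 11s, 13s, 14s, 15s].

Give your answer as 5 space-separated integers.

Queue lengths at query times:
  query t=8s: backlog = 5
  query t=11s: backlog = 0
  query t=13s: backlog = 0
  query t=14s: backlog = 0
  query t=15s: backlog = 0

Answer: 5 0 0 0 0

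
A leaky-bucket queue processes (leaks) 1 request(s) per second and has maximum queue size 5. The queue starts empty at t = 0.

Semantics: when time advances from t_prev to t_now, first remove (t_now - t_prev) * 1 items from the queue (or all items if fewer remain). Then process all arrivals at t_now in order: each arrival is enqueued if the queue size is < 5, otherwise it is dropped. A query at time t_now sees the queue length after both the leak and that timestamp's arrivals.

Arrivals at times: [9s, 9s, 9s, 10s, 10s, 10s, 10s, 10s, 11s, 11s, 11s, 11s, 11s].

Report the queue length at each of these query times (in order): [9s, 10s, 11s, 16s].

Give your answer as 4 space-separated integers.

Queue lengths at query times:
  query t=9s: backlog = 3
  query t=10s: backlog = 5
  query t=11s: backlog = 5
  query t=16s: backlog = 0

Answer: 3 5 5 0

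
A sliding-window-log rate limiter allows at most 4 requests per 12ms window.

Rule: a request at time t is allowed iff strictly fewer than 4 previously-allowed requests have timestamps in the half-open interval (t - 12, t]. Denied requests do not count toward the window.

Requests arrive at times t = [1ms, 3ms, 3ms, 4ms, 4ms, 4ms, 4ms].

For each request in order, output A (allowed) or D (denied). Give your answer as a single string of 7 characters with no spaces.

Tracking allowed requests in the window:
  req#1 t=1ms: ALLOW
  req#2 t=3ms: ALLOW
  req#3 t=3ms: ALLOW
  req#4 t=4ms: ALLOW
  req#5 t=4ms: DENY
  req#6 t=4ms: DENY
  req#7 t=4ms: DENY

Answer: AAAADDD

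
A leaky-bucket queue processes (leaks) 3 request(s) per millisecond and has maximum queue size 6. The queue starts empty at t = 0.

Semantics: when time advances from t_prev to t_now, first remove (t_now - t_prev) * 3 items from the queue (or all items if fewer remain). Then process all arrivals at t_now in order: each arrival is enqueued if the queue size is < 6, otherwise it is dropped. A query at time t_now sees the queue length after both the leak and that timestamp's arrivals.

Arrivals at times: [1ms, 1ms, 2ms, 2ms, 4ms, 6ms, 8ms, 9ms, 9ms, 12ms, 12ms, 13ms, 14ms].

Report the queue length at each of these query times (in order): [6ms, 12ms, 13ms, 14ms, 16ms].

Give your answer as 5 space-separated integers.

Answer: 1 2 1 1 0

Derivation:
Queue lengths at query times:
  query t=6ms: backlog = 1
  query t=12ms: backlog = 2
  query t=13ms: backlog = 1
  query t=14ms: backlog = 1
  query t=16ms: backlog = 0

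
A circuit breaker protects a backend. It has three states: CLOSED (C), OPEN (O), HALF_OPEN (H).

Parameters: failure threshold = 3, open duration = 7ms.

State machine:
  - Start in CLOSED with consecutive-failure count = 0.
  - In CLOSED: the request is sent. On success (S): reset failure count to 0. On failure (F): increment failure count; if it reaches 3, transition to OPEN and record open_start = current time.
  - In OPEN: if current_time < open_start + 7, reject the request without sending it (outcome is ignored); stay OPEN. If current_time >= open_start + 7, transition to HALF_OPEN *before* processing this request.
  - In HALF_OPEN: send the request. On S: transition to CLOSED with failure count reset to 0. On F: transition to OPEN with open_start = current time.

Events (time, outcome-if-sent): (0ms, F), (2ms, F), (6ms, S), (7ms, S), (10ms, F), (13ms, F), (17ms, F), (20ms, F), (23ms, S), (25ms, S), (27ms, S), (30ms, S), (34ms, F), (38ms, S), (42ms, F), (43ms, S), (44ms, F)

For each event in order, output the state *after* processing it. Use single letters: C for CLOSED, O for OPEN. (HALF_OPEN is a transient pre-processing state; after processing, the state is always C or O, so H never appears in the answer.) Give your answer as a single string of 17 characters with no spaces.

State after each event:
  event#1 t=0ms outcome=F: state=CLOSED
  event#2 t=2ms outcome=F: state=CLOSED
  event#3 t=6ms outcome=S: state=CLOSED
  event#4 t=7ms outcome=S: state=CLOSED
  event#5 t=10ms outcome=F: state=CLOSED
  event#6 t=13ms outcome=F: state=CLOSED
  event#7 t=17ms outcome=F: state=OPEN
  event#8 t=20ms outcome=F: state=OPEN
  event#9 t=23ms outcome=S: state=OPEN
  event#10 t=25ms outcome=S: state=CLOSED
  event#11 t=27ms outcome=S: state=CLOSED
  event#12 t=30ms outcome=S: state=CLOSED
  event#13 t=34ms outcome=F: state=CLOSED
  event#14 t=38ms outcome=S: state=CLOSED
  event#15 t=42ms outcome=F: state=CLOSED
  event#16 t=43ms outcome=S: state=CLOSED
  event#17 t=44ms outcome=F: state=CLOSED

Answer: CCCCCCOOOCCCCCCCC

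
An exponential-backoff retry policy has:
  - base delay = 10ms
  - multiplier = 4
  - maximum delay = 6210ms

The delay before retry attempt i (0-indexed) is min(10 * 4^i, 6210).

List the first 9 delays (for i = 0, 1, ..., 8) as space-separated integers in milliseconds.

Computing each delay:
  i=0: min(10*4^0, 6210) = 10
  i=1: min(10*4^1, 6210) = 40
  i=2: min(10*4^2, 6210) = 160
  i=3: min(10*4^3, 6210) = 640
  i=4: min(10*4^4, 6210) = 2560
  i=5: min(10*4^5, 6210) = 6210
  i=6: min(10*4^6, 6210) = 6210
  i=7: min(10*4^7, 6210) = 6210
  i=8: min(10*4^8, 6210) = 6210

Answer: 10 40 160 640 2560 6210 6210 6210 6210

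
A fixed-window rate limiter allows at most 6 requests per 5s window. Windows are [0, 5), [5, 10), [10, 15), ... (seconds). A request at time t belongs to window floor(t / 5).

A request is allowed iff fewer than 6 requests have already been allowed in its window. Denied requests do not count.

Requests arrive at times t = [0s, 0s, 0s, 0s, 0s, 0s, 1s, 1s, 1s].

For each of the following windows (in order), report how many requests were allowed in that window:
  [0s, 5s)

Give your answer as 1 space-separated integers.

Processing requests:
  req#1 t=0s (window 0): ALLOW
  req#2 t=0s (window 0): ALLOW
  req#3 t=0s (window 0): ALLOW
  req#4 t=0s (window 0): ALLOW
  req#5 t=0s (window 0): ALLOW
  req#6 t=0s (window 0): ALLOW
  req#7 t=1s (window 0): DENY
  req#8 t=1s (window 0): DENY
  req#9 t=1s (window 0): DENY

Allowed counts by window: 6

Answer: 6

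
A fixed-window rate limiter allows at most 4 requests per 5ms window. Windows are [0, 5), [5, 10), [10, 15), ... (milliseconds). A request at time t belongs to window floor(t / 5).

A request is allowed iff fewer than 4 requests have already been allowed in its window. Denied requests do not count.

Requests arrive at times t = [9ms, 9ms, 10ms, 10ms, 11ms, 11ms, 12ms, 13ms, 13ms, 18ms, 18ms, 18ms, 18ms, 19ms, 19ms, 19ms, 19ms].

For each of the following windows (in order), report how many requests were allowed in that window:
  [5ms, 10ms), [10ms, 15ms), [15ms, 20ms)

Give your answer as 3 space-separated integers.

Processing requests:
  req#1 t=9ms (window 1): ALLOW
  req#2 t=9ms (window 1): ALLOW
  req#3 t=10ms (window 2): ALLOW
  req#4 t=10ms (window 2): ALLOW
  req#5 t=11ms (window 2): ALLOW
  req#6 t=11ms (window 2): ALLOW
  req#7 t=12ms (window 2): DENY
  req#8 t=13ms (window 2): DENY
  req#9 t=13ms (window 2): DENY
  req#10 t=18ms (window 3): ALLOW
  req#11 t=18ms (window 3): ALLOW
  req#12 t=18ms (window 3): ALLOW
  req#13 t=18ms (window 3): ALLOW
  req#14 t=19ms (window 3): DENY
  req#15 t=19ms (window 3): DENY
  req#16 t=19ms (window 3): DENY
  req#17 t=19ms (window 3): DENY

Allowed counts by window: 2 4 4

Answer: 2 4 4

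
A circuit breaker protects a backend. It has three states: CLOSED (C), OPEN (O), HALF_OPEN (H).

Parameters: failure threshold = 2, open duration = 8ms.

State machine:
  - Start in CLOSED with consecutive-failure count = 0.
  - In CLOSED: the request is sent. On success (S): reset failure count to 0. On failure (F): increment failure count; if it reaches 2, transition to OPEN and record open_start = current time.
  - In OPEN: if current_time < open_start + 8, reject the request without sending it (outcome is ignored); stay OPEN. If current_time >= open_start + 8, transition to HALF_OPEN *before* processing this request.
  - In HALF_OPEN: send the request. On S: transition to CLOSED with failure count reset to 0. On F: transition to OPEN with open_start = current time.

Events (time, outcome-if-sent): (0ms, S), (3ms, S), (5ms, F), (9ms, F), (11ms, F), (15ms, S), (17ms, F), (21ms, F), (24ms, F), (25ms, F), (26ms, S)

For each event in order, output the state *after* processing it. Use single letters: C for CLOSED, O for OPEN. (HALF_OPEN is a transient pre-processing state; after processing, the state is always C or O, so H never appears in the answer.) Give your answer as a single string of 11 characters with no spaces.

Answer: CCCOOOOOOOO

Derivation:
State after each event:
  event#1 t=0ms outcome=S: state=CLOSED
  event#2 t=3ms outcome=S: state=CLOSED
  event#3 t=5ms outcome=F: state=CLOSED
  event#4 t=9ms outcome=F: state=OPEN
  event#5 t=11ms outcome=F: state=OPEN
  event#6 t=15ms outcome=S: state=OPEN
  event#7 t=17ms outcome=F: state=OPEN
  event#8 t=21ms outcome=F: state=OPEN
  event#9 t=24ms outcome=F: state=OPEN
  event#10 t=25ms outcome=F: state=OPEN
  event#11 t=26ms outcome=S: state=OPEN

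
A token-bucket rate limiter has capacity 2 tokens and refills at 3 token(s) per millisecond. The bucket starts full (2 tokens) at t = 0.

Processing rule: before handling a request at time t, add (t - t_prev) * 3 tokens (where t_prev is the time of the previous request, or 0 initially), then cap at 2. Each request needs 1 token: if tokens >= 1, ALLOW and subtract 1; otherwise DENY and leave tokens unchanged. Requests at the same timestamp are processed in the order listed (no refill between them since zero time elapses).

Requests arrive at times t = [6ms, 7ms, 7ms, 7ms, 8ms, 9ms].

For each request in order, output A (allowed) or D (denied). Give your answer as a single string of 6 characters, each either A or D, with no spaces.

Simulating step by step:
  req#1 t=6ms: ALLOW
  req#2 t=7ms: ALLOW
  req#3 t=7ms: ALLOW
  req#4 t=7ms: DENY
  req#5 t=8ms: ALLOW
  req#6 t=9ms: ALLOW

Answer: AAADAA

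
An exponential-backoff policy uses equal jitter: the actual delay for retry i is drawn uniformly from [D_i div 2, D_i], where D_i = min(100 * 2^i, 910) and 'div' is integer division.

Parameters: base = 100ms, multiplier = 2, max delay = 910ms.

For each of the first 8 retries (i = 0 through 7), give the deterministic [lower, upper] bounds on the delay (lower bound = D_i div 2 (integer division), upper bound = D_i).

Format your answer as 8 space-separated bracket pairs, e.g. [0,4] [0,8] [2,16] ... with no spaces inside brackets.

Answer: [50,100] [100,200] [200,400] [400,800] [455,910] [455,910] [455,910] [455,910]

Derivation:
Computing bounds per retry:
  i=0: D_i=min(100*2^0,910)=100, bounds=[50,100]
  i=1: D_i=min(100*2^1,910)=200, bounds=[100,200]
  i=2: D_i=min(100*2^2,910)=400, bounds=[200,400]
  i=3: D_i=min(100*2^3,910)=800, bounds=[400,800]
  i=4: D_i=min(100*2^4,910)=910, bounds=[455,910]
  i=5: D_i=min(100*2^5,910)=910, bounds=[455,910]
  i=6: D_i=min(100*2^6,910)=910, bounds=[455,910]
  i=7: D_i=min(100*2^7,910)=910, bounds=[455,910]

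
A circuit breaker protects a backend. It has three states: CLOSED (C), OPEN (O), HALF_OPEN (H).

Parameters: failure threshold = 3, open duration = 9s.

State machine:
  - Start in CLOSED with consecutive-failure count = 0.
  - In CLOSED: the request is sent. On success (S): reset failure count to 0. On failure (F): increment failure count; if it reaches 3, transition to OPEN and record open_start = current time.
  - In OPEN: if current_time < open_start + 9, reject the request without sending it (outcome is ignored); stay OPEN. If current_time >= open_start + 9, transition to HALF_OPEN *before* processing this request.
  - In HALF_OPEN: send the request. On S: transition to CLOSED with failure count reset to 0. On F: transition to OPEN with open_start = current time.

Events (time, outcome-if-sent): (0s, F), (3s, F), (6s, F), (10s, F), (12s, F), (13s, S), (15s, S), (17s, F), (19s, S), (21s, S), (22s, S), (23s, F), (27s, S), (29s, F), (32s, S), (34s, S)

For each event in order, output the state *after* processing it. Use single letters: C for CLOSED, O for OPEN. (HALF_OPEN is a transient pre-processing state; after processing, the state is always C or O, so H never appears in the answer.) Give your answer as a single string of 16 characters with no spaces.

State after each event:
  event#1 t=0s outcome=F: state=CLOSED
  event#2 t=3s outcome=F: state=CLOSED
  event#3 t=6s outcome=F: state=OPEN
  event#4 t=10s outcome=F: state=OPEN
  event#5 t=12s outcome=F: state=OPEN
  event#6 t=13s outcome=S: state=OPEN
  event#7 t=15s outcome=S: state=CLOSED
  event#8 t=17s outcome=F: state=CLOSED
  event#9 t=19s outcome=S: state=CLOSED
  event#10 t=21s outcome=S: state=CLOSED
  event#11 t=22s outcome=S: state=CLOSED
  event#12 t=23s outcome=F: state=CLOSED
  event#13 t=27s outcome=S: state=CLOSED
  event#14 t=29s outcome=F: state=CLOSED
  event#15 t=32s outcome=S: state=CLOSED
  event#16 t=34s outcome=S: state=CLOSED

Answer: CCOOOOCCCCCCCCCC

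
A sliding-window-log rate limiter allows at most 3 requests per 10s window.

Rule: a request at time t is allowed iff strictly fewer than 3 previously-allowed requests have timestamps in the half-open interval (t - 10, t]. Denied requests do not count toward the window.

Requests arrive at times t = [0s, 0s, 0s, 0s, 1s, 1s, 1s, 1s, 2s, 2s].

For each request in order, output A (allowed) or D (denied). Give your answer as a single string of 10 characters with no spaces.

Tracking allowed requests in the window:
  req#1 t=0s: ALLOW
  req#2 t=0s: ALLOW
  req#3 t=0s: ALLOW
  req#4 t=0s: DENY
  req#5 t=1s: DENY
  req#6 t=1s: DENY
  req#7 t=1s: DENY
  req#8 t=1s: DENY
  req#9 t=2s: DENY
  req#10 t=2s: DENY

Answer: AAADDDDDDD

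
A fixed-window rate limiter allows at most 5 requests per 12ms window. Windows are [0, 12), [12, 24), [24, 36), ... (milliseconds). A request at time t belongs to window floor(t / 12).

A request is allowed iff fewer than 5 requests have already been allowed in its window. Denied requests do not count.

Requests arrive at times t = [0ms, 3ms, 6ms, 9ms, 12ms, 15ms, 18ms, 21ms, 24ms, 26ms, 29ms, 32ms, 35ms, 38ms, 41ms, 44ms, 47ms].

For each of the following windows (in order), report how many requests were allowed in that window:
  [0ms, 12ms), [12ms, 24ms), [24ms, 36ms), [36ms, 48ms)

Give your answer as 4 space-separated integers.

Processing requests:
  req#1 t=0ms (window 0): ALLOW
  req#2 t=3ms (window 0): ALLOW
  req#3 t=6ms (window 0): ALLOW
  req#4 t=9ms (window 0): ALLOW
  req#5 t=12ms (window 1): ALLOW
  req#6 t=15ms (window 1): ALLOW
  req#7 t=18ms (window 1): ALLOW
  req#8 t=21ms (window 1): ALLOW
  req#9 t=24ms (window 2): ALLOW
  req#10 t=26ms (window 2): ALLOW
  req#11 t=29ms (window 2): ALLOW
  req#12 t=32ms (window 2): ALLOW
  req#13 t=35ms (window 2): ALLOW
  req#14 t=38ms (window 3): ALLOW
  req#15 t=41ms (window 3): ALLOW
  req#16 t=44ms (window 3): ALLOW
  req#17 t=47ms (window 3): ALLOW

Allowed counts by window: 4 4 5 4

Answer: 4 4 5 4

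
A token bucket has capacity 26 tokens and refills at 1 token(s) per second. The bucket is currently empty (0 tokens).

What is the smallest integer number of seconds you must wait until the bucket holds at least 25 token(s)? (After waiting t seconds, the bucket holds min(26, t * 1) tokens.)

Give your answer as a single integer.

Answer: 25

Derivation:
Need t * 1 >= 25, so t >= 25/1.
Smallest integer t = ceil(25/1) = 25.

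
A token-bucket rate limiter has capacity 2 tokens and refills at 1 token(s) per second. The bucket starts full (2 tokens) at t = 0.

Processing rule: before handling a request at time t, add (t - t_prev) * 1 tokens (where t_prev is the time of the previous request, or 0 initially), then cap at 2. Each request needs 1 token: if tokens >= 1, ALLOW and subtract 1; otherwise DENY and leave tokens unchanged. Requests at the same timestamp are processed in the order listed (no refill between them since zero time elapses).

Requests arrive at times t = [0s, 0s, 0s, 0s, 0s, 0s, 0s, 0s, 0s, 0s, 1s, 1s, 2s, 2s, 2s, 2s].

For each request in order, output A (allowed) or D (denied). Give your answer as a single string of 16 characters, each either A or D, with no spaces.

Simulating step by step:
  req#1 t=0s: ALLOW
  req#2 t=0s: ALLOW
  req#3 t=0s: DENY
  req#4 t=0s: DENY
  req#5 t=0s: DENY
  req#6 t=0s: DENY
  req#7 t=0s: DENY
  req#8 t=0s: DENY
  req#9 t=0s: DENY
  req#10 t=0s: DENY
  req#11 t=1s: ALLOW
  req#12 t=1s: DENY
  req#13 t=2s: ALLOW
  req#14 t=2s: DENY
  req#15 t=2s: DENY
  req#16 t=2s: DENY

Answer: AADDDDDDDDADADDD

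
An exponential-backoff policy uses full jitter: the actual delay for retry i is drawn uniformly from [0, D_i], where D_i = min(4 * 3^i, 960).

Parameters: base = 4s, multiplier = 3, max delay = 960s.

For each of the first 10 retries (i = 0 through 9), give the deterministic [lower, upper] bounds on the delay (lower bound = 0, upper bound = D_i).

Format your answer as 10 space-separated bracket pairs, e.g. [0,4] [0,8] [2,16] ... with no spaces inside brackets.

Answer: [0,4] [0,12] [0,36] [0,108] [0,324] [0,960] [0,960] [0,960] [0,960] [0,960]

Derivation:
Computing bounds per retry:
  i=0: D_i=min(4*3^0,960)=4, bounds=[0,4]
  i=1: D_i=min(4*3^1,960)=12, bounds=[0,12]
  i=2: D_i=min(4*3^2,960)=36, bounds=[0,36]
  i=3: D_i=min(4*3^3,960)=108, bounds=[0,108]
  i=4: D_i=min(4*3^4,960)=324, bounds=[0,324]
  i=5: D_i=min(4*3^5,960)=960, bounds=[0,960]
  i=6: D_i=min(4*3^6,960)=960, bounds=[0,960]
  i=7: D_i=min(4*3^7,960)=960, bounds=[0,960]
  i=8: D_i=min(4*3^8,960)=960, bounds=[0,960]
  i=9: D_i=min(4*3^9,960)=960, bounds=[0,960]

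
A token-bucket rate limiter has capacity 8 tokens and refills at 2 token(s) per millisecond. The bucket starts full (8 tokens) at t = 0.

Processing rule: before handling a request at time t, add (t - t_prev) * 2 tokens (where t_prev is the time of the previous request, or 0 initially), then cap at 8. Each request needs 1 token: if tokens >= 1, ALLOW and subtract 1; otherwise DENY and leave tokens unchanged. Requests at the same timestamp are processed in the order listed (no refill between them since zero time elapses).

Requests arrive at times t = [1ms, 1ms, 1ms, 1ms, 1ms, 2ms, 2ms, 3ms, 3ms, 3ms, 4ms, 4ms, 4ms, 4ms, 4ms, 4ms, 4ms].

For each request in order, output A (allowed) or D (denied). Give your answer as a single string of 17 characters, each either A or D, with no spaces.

Answer: AAAAAAAAAAAAAADDD

Derivation:
Simulating step by step:
  req#1 t=1ms: ALLOW
  req#2 t=1ms: ALLOW
  req#3 t=1ms: ALLOW
  req#4 t=1ms: ALLOW
  req#5 t=1ms: ALLOW
  req#6 t=2ms: ALLOW
  req#7 t=2ms: ALLOW
  req#8 t=3ms: ALLOW
  req#9 t=3ms: ALLOW
  req#10 t=3ms: ALLOW
  req#11 t=4ms: ALLOW
  req#12 t=4ms: ALLOW
  req#13 t=4ms: ALLOW
  req#14 t=4ms: ALLOW
  req#15 t=4ms: DENY
  req#16 t=4ms: DENY
  req#17 t=4ms: DENY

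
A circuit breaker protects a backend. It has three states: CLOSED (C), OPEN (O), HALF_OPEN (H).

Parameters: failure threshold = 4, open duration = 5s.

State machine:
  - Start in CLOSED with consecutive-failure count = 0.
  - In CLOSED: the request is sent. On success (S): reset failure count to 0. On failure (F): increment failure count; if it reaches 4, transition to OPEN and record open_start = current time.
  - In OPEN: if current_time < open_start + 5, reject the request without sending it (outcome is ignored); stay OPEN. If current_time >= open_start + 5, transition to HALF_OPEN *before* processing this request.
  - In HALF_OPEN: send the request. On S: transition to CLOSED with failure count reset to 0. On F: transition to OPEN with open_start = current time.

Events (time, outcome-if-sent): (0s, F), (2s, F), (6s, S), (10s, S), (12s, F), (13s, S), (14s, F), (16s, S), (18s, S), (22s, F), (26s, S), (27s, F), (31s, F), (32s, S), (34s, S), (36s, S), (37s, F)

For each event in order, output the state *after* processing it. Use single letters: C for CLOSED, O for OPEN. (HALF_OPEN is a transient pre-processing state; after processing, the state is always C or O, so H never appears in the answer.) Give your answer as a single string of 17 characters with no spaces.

State after each event:
  event#1 t=0s outcome=F: state=CLOSED
  event#2 t=2s outcome=F: state=CLOSED
  event#3 t=6s outcome=S: state=CLOSED
  event#4 t=10s outcome=S: state=CLOSED
  event#5 t=12s outcome=F: state=CLOSED
  event#6 t=13s outcome=S: state=CLOSED
  event#7 t=14s outcome=F: state=CLOSED
  event#8 t=16s outcome=S: state=CLOSED
  event#9 t=18s outcome=S: state=CLOSED
  event#10 t=22s outcome=F: state=CLOSED
  event#11 t=26s outcome=S: state=CLOSED
  event#12 t=27s outcome=F: state=CLOSED
  event#13 t=31s outcome=F: state=CLOSED
  event#14 t=32s outcome=S: state=CLOSED
  event#15 t=34s outcome=S: state=CLOSED
  event#16 t=36s outcome=S: state=CLOSED
  event#17 t=37s outcome=F: state=CLOSED

Answer: CCCCCCCCCCCCCCCCC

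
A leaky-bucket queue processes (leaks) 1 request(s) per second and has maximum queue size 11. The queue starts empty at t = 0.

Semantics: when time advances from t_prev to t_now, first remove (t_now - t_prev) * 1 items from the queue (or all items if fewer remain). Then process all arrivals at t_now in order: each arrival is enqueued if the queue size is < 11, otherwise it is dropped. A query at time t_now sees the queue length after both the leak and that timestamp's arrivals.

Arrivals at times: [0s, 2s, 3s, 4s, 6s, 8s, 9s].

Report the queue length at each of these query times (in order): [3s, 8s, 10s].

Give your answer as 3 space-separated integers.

Queue lengths at query times:
  query t=3s: backlog = 1
  query t=8s: backlog = 1
  query t=10s: backlog = 0

Answer: 1 1 0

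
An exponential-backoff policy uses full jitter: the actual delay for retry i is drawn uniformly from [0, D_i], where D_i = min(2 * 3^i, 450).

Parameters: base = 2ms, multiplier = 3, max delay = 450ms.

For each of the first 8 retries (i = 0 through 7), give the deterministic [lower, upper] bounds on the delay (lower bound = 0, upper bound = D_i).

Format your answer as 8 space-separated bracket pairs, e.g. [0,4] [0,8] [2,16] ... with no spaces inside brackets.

Answer: [0,2] [0,6] [0,18] [0,54] [0,162] [0,450] [0,450] [0,450]

Derivation:
Computing bounds per retry:
  i=0: D_i=min(2*3^0,450)=2, bounds=[0,2]
  i=1: D_i=min(2*3^1,450)=6, bounds=[0,6]
  i=2: D_i=min(2*3^2,450)=18, bounds=[0,18]
  i=3: D_i=min(2*3^3,450)=54, bounds=[0,54]
  i=4: D_i=min(2*3^4,450)=162, bounds=[0,162]
  i=5: D_i=min(2*3^5,450)=450, bounds=[0,450]
  i=6: D_i=min(2*3^6,450)=450, bounds=[0,450]
  i=7: D_i=min(2*3^7,450)=450, bounds=[0,450]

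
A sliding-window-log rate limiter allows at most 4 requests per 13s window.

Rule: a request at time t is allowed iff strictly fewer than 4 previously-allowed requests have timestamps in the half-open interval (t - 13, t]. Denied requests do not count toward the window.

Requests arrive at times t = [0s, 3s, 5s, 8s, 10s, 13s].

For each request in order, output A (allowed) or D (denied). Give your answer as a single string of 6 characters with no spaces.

Tracking allowed requests in the window:
  req#1 t=0s: ALLOW
  req#2 t=3s: ALLOW
  req#3 t=5s: ALLOW
  req#4 t=8s: ALLOW
  req#5 t=10s: DENY
  req#6 t=13s: ALLOW

Answer: AAAADA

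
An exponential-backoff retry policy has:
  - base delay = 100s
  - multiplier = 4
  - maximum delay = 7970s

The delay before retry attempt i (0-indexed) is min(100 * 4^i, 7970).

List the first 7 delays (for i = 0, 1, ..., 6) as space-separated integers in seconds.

Computing each delay:
  i=0: min(100*4^0, 7970) = 100
  i=1: min(100*4^1, 7970) = 400
  i=2: min(100*4^2, 7970) = 1600
  i=3: min(100*4^3, 7970) = 6400
  i=4: min(100*4^4, 7970) = 7970
  i=5: min(100*4^5, 7970) = 7970
  i=6: min(100*4^6, 7970) = 7970

Answer: 100 400 1600 6400 7970 7970 7970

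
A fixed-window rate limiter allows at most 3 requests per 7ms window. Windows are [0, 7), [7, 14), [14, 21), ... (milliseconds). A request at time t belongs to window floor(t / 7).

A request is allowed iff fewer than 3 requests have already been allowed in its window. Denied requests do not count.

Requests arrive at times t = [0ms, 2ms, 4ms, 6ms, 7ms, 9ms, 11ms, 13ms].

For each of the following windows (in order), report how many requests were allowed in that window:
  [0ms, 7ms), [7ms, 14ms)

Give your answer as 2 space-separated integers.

Answer: 3 3

Derivation:
Processing requests:
  req#1 t=0ms (window 0): ALLOW
  req#2 t=2ms (window 0): ALLOW
  req#3 t=4ms (window 0): ALLOW
  req#4 t=6ms (window 0): DENY
  req#5 t=7ms (window 1): ALLOW
  req#6 t=9ms (window 1): ALLOW
  req#7 t=11ms (window 1): ALLOW
  req#8 t=13ms (window 1): DENY

Allowed counts by window: 3 3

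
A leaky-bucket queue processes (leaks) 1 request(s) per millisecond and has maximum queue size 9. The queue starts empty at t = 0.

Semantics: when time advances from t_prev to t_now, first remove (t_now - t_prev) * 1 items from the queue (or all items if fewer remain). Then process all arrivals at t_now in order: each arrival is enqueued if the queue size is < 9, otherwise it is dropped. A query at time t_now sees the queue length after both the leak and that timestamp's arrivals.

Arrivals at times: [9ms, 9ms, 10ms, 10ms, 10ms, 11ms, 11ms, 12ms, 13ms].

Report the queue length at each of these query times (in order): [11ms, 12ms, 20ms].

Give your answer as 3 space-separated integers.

Queue lengths at query times:
  query t=11ms: backlog = 5
  query t=12ms: backlog = 5
  query t=20ms: backlog = 0

Answer: 5 5 0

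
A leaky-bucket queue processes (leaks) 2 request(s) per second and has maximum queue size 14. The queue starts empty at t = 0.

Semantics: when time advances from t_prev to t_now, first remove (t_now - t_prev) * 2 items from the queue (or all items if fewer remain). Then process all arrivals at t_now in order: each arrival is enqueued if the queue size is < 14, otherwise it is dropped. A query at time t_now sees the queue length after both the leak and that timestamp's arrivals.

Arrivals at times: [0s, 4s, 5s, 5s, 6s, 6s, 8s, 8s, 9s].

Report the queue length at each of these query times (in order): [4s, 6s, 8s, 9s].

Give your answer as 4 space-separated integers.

Queue lengths at query times:
  query t=4s: backlog = 1
  query t=6s: backlog = 2
  query t=8s: backlog = 2
  query t=9s: backlog = 1

Answer: 1 2 2 1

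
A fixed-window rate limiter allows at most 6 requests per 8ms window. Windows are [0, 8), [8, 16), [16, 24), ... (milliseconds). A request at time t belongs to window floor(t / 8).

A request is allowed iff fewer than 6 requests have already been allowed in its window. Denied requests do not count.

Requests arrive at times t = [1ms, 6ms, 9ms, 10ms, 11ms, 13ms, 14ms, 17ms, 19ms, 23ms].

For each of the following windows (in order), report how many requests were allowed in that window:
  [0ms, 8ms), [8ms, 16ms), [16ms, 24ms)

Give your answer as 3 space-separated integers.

Answer: 2 5 3

Derivation:
Processing requests:
  req#1 t=1ms (window 0): ALLOW
  req#2 t=6ms (window 0): ALLOW
  req#3 t=9ms (window 1): ALLOW
  req#4 t=10ms (window 1): ALLOW
  req#5 t=11ms (window 1): ALLOW
  req#6 t=13ms (window 1): ALLOW
  req#7 t=14ms (window 1): ALLOW
  req#8 t=17ms (window 2): ALLOW
  req#9 t=19ms (window 2): ALLOW
  req#10 t=23ms (window 2): ALLOW

Allowed counts by window: 2 5 3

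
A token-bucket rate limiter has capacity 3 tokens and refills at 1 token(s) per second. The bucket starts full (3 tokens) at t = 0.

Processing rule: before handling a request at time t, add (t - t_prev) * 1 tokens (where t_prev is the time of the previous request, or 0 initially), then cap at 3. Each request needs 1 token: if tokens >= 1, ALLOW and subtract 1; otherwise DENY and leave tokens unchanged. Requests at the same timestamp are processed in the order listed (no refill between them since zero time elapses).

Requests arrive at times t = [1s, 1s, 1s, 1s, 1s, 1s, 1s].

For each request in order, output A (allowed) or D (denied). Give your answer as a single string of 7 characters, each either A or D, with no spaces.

Simulating step by step:
  req#1 t=1s: ALLOW
  req#2 t=1s: ALLOW
  req#3 t=1s: ALLOW
  req#4 t=1s: DENY
  req#5 t=1s: DENY
  req#6 t=1s: DENY
  req#7 t=1s: DENY

Answer: AAADDDD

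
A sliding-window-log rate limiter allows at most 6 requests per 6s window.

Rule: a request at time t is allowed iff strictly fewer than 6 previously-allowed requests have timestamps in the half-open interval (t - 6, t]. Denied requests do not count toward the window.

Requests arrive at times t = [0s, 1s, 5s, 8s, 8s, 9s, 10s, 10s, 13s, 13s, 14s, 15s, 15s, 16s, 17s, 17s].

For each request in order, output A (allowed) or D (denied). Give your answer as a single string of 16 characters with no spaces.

Tracking allowed requests in the window:
  req#1 t=0s: ALLOW
  req#2 t=1s: ALLOW
  req#3 t=5s: ALLOW
  req#4 t=8s: ALLOW
  req#5 t=8s: ALLOW
  req#6 t=9s: ALLOW
  req#7 t=10s: ALLOW
  req#8 t=10s: ALLOW
  req#9 t=13s: ALLOW
  req#10 t=13s: DENY
  req#11 t=14s: ALLOW
  req#12 t=15s: ALLOW
  req#13 t=15s: ALLOW
  req#14 t=16s: ALLOW
  req#15 t=17s: ALLOW
  req#16 t=17s: DENY

Answer: AAAAAAAAADAAAAAD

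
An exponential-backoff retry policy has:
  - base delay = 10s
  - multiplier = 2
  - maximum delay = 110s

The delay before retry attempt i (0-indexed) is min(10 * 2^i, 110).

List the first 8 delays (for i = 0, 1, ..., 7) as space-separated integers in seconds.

Answer: 10 20 40 80 110 110 110 110

Derivation:
Computing each delay:
  i=0: min(10*2^0, 110) = 10
  i=1: min(10*2^1, 110) = 20
  i=2: min(10*2^2, 110) = 40
  i=3: min(10*2^3, 110) = 80
  i=4: min(10*2^4, 110) = 110
  i=5: min(10*2^5, 110) = 110
  i=6: min(10*2^6, 110) = 110
  i=7: min(10*2^7, 110) = 110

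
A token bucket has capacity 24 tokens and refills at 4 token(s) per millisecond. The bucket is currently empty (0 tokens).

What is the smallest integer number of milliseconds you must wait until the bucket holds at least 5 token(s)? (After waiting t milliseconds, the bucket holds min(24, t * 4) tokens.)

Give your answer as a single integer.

Need t * 4 >= 5, so t >= 5/4.
Smallest integer t = ceil(5/4) = 2.

Answer: 2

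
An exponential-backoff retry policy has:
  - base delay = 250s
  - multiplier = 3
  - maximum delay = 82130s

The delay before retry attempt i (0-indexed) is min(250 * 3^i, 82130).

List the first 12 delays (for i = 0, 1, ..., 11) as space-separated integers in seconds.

Answer: 250 750 2250 6750 20250 60750 82130 82130 82130 82130 82130 82130

Derivation:
Computing each delay:
  i=0: min(250*3^0, 82130) = 250
  i=1: min(250*3^1, 82130) = 750
  i=2: min(250*3^2, 82130) = 2250
  i=3: min(250*3^3, 82130) = 6750
  i=4: min(250*3^4, 82130) = 20250
  i=5: min(250*3^5, 82130) = 60750
  i=6: min(250*3^6, 82130) = 82130
  i=7: min(250*3^7, 82130) = 82130
  i=8: min(250*3^8, 82130) = 82130
  i=9: min(250*3^9, 82130) = 82130
  i=10: min(250*3^10, 82130) = 82130
  i=11: min(250*3^11, 82130) = 82130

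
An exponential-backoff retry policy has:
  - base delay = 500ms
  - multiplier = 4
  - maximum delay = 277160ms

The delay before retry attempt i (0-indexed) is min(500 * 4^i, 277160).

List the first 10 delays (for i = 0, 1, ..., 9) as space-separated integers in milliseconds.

Answer: 500 2000 8000 32000 128000 277160 277160 277160 277160 277160

Derivation:
Computing each delay:
  i=0: min(500*4^0, 277160) = 500
  i=1: min(500*4^1, 277160) = 2000
  i=2: min(500*4^2, 277160) = 8000
  i=3: min(500*4^3, 277160) = 32000
  i=4: min(500*4^4, 277160) = 128000
  i=5: min(500*4^5, 277160) = 277160
  i=6: min(500*4^6, 277160) = 277160
  i=7: min(500*4^7, 277160) = 277160
  i=8: min(500*4^8, 277160) = 277160
  i=9: min(500*4^9, 277160) = 277160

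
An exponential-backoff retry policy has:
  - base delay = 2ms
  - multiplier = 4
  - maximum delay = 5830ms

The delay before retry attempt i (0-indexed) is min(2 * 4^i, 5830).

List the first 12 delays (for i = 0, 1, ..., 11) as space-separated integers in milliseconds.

Computing each delay:
  i=0: min(2*4^0, 5830) = 2
  i=1: min(2*4^1, 5830) = 8
  i=2: min(2*4^2, 5830) = 32
  i=3: min(2*4^3, 5830) = 128
  i=4: min(2*4^4, 5830) = 512
  i=5: min(2*4^5, 5830) = 2048
  i=6: min(2*4^6, 5830) = 5830
  i=7: min(2*4^7, 5830) = 5830
  i=8: min(2*4^8, 5830) = 5830
  i=9: min(2*4^9, 5830) = 5830
  i=10: min(2*4^10, 5830) = 5830
  i=11: min(2*4^11, 5830) = 5830

Answer: 2 8 32 128 512 2048 5830 5830 5830 5830 5830 5830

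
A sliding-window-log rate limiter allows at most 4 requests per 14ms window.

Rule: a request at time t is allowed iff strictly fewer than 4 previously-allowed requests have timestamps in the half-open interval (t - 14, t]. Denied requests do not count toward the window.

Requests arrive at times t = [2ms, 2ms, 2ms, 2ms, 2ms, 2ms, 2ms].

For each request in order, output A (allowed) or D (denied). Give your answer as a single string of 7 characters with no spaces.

Tracking allowed requests in the window:
  req#1 t=2ms: ALLOW
  req#2 t=2ms: ALLOW
  req#3 t=2ms: ALLOW
  req#4 t=2ms: ALLOW
  req#5 t=2ms: DENY
  req#6 t=2ms: DENY
  req#7 t=2ms: DENY

Answer: AAAADDD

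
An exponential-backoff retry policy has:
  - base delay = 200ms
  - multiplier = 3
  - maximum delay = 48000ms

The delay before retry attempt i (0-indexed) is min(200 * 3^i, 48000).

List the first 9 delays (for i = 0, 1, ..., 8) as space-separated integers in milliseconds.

Answer: 200 600 1800 5400 16200 48000 48000 48000 48000

Derivation:
Computing each delay:
  i=0: min(200*3^0, 48000) = 200
  i=1: min(200*3^1, 48000) = 600
  i=2: min(200*3^2, 48000) = 1800
  i=3: min(200*3^3, 48000) = 5400
  i=4: min(200*3^4, 48000) = 16200
  i=5: min(200*3^5, 48000) = 48000
  i=6: min(200*3^6, 48000) = 48000
  i=7: min(200*3^7, 48000) = 48000
  i=8: min(200*3^8, 48000) = 48000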